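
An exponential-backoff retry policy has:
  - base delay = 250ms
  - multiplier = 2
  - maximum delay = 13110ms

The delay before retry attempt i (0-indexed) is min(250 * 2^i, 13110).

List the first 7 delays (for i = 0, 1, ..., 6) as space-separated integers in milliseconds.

Answer: 250 500 1000 2000 4000 8000 13110

Derivation:
Computing each delay:
  i=0: min(250*2^0, 13110) = 250
  i=1: min(250*2^1, 13110) = 500
  i=2: min(250*2^2, 13110) = 1000
  i=3: min(250*2^3, 13110) = 2000
  i=4: min(250*2^4, 13110) = 4000
  i=5: min(250*2^5, 13110) = 8000
  i=6: min(250*2^6, 13110) = 13110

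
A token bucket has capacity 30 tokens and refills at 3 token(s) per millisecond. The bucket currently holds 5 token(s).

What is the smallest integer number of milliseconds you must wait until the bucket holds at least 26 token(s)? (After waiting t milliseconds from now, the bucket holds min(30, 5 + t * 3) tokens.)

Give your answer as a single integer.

Answer: 7

Derivation:
Need 5 + t * 3 >= 26, so t >= 21/3.
Smallest integer t = ceil(21/3) = 7.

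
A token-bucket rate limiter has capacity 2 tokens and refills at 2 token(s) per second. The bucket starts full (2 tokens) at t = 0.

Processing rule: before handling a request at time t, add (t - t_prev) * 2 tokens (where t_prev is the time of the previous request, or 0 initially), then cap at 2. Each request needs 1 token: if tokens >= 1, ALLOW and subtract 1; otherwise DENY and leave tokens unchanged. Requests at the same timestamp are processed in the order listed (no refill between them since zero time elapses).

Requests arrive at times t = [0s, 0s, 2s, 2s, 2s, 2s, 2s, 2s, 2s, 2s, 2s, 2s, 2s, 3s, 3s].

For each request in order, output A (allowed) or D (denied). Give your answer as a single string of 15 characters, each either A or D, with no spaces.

Answer: AAAADDDDDDDDDAA

Derivation:
Simulating step by step:
  req#1 t=0s: ALLOW
  req#2 t=0s: ALLOW
  req#3 t=2s: ALLOW
  req#4 t=2s: ALLOW
  req#5 t=2s: DENY
  req#6 t=2s: DENY
  req#7 t=2s: DENY
  req#8 t=2s: DENY
  req#9 t=2s: DENY
  req#10 t=2s: DENY
  req#11 t=2s: DENY
  req#12 t=2s: DENY
  req#13 t=2s: DENY
  req#14 t=3s: ALLOW
  req#15 t=3s: ALLOW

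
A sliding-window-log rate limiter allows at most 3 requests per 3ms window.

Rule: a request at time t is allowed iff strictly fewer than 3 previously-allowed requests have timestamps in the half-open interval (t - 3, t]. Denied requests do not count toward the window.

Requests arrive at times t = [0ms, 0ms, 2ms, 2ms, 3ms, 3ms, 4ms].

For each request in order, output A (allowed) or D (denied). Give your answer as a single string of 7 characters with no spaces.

Tracking allowed requests in the window:
  req#1 t=0ms: ALLOW
  req#2 t=0ms: ALLOW
  req#3 t=2ms: ALLOW
  req#4 t=2ms: DENY
  req#5 t=3ms: ALLOW
  req#6 t=3ms: ALLOW
  req#7 t=4ms: DENY

Answer: AAADAAD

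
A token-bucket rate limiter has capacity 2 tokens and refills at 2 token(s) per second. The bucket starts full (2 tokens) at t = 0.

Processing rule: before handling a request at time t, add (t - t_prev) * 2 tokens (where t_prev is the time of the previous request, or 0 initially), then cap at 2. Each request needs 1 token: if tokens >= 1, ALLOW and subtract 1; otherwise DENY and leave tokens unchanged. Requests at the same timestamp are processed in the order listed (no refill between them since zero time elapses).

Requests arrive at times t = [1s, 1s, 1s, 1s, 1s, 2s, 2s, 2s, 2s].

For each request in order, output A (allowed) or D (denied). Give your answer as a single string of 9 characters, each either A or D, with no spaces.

Simulating step by step:
  req#1 t=1s: ALLOW
  req#2 t=1s: ALLOW
  req#3 t=1s: DENY
  req#4 t=1s: DENY
  req#5 t=1s: DENY
  req#6 t=2s: ALLOW
  req#7 t=2s: ALLOW
  req#8 t=2s: DENY
  req#9 t=2s: DENY

Answer: AADDDAADD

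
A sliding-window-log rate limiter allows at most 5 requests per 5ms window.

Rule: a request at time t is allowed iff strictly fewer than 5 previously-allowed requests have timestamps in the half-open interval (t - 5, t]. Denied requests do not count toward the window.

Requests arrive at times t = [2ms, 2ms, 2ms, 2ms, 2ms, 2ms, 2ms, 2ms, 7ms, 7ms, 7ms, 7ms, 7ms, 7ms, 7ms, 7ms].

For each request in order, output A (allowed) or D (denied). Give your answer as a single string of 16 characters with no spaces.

Answer: AAAAADDDAAAAADDD

Derivation:
Tracking allowed requests in the window:
  req#1 t=2ms: ALLOW
  req#2 t=2ms: ALLOW
  req#3 t=2ms: ALLOW
  req#4 t=2ms: ALLOW
  req#5 t=2ms: ALLOW
  req#6 t=2ms: DENY
  req#7 t=2ms: DENY
  req#8 t=2ms: DENY
  req#9 t=7ms: ALLOW
  req#10 t=7ms: ALLOW
  req#11 t=7ms: ALLOW
  req#12 t=7ms: ALLOW
  req#13 t=7ms: ALLOW
  req#14 t=7ms: DENY
  req#15 t=7ms: DENY
  req#16 t=7ms: DENY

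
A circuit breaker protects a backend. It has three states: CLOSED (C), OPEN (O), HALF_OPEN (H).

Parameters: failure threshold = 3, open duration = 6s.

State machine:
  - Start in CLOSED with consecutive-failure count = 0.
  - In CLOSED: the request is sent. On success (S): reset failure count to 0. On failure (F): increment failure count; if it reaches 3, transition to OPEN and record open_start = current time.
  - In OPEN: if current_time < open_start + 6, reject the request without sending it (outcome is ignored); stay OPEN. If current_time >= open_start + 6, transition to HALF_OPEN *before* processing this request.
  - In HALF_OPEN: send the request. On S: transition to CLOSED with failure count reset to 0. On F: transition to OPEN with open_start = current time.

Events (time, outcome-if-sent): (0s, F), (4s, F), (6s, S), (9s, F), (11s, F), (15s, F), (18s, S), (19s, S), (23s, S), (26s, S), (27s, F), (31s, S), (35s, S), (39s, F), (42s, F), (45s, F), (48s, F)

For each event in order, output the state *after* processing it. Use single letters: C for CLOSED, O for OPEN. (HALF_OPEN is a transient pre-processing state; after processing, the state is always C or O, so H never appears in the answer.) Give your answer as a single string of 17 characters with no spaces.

State after each event:
  event#1 t=0s outcome=F: state=CLOSED
  event#2 t=4s outcome=F: state=CLOSED
  event#3 t=6s outcome=S: state=CLOSED
  event#4 t=9s outcome=F: state=CLOSED
  event#5 t=11s outcome=F: state=CLOSED
  event#6 t=15s outcome=F: state=OPEN
  event#7 t=18s outcome=S: state=OPEN
  event#8 t=19s outcome=S: state=OPEN
  event#9 t=23s outcome=S: state=CLOSED
  event#10 t=26s outcome=S: state=CLOSED
  event#11 t=27s outcome=F: state=CLOSED
  event#12 t=31s outcome=S: state=CLOSED
  event#13 t=35s outcome=S: state=CLOSED
  event#14 t=39s outcome=F: state=CLOSED
  event#15 t=42s outcome=F: state=CLOSED
  event#16 t=45s outcome=F: state=OPEN
  event#17 t=48s outcome=F: state=OPEN

Answer: CCCCCOOOCCCCCCCOO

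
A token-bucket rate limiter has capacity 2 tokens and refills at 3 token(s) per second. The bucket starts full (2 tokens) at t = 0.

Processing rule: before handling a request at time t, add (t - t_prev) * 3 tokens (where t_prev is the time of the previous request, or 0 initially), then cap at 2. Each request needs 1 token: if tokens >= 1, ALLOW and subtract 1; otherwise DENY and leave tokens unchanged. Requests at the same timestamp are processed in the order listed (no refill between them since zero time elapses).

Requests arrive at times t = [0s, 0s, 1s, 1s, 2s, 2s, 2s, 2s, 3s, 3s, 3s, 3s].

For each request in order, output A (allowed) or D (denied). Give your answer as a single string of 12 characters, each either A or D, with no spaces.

Answer: AAAAAADDAADD

Derivation:
Simulating step by step:
  req#1 t=0s: ALLOW
  req#2 t=0s: ALLOW
  req#3 t=1s: ALLOW
  req#4 t=1s: ALLOW
  req#5 t=2s: ALLOW
  req#6 t=2s: ALLOW
  req#7 t=2s: DENY
  req#8 t=2s: DENY
  req#9 t=3s: ALLOW
  req#10 t=3s: ALLOW
  req#11 t=3s: DENY
  req#12 t=3s: DENY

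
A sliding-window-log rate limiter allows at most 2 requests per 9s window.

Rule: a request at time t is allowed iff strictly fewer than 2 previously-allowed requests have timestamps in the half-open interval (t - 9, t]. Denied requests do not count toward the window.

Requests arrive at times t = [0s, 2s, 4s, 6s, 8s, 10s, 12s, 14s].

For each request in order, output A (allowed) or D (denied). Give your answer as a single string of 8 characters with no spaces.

Tracking allowed requests in the window:
  req#1 t=0s: ALLOW
  req#2 t=2s: ALLOW
  req#3 t=4s: DENY
  req#4 t=6s: DENY
  req#5 t=8s: DENY
  req#6 t=10s: ALLOW
  req#7 t=12s: ALLOW
  req#8 t=14s: DENY

Answer: AADDDAAD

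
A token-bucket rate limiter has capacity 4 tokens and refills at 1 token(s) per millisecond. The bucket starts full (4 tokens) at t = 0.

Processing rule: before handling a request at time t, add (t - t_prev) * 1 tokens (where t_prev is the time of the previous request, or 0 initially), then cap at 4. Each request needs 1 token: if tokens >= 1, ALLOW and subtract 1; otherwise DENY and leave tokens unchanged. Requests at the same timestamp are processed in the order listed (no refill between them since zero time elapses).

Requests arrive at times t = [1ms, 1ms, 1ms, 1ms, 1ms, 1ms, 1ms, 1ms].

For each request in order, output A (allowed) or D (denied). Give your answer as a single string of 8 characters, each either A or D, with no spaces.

Answer: AAAADDDD

Derivation:
Simulating step by step:
  req#1 t=1ms: ALLOW
  req#2 t=1ms: ALLOW
  req#3 t=1ms: ALLOW
  req#4 t=1ms: ALLOW
  req#5 t=1ms: DENY
  req#6 t=1ms: DENY
  req#7 t=1ms: DENY
  req#8 t=1ms: DENY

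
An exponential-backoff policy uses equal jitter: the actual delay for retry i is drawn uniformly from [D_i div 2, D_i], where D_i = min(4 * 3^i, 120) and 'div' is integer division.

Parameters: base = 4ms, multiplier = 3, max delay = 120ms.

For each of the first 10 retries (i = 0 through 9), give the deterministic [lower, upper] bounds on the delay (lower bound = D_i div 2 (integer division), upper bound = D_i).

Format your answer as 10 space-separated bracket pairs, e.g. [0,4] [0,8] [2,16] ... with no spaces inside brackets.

Computing bounds per retry:
  i=0: D_i=min(4*3^0,120)=4, bounds=[2,4]
  i=1: D_i=min(4*3^1,120)=12, bounds=[6,12]
  i=2: D_i=min(4*3^2,120)=36, bounds=[18,36]
  i=3: D_i=min(4*3^3,120)=108, bounds=[54,108]
  i=4: D_i=min(4*3^4,120)=120, bounds=[60,120]
  i=5: D_i=min(4*3^5,120)=120, bounds=[60,120]
  i=6: D_i=min(4*3^6,120)=120, bounds=[60,120]
  i=7: D_i=min(4*3^7,120)=120, bounds=[60,120]
  i=8: D_i=min(4*3^8,120)=120, bounds=[60,120]
  i=9: D_i=min(4*3^9,120)=120, bounds=[60,120]

Answer: [2,4] [6,12] [18,36] [54,108] [60,120] [60,120] [60,120] [60,120] [60,120] [60,120]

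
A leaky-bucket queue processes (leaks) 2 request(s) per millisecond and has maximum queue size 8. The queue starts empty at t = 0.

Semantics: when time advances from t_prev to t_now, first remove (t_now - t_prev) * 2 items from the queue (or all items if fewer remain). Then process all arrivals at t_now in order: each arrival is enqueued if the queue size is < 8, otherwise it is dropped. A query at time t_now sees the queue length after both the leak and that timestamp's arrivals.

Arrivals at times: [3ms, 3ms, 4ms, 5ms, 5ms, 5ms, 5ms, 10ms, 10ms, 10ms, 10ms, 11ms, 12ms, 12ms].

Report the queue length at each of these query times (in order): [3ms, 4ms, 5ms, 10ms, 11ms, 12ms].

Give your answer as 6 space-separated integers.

Answer: 2 1 4 4 3 3

Derivation:
Queue lengths at query times:
  query t=3ms: backlog = 2
  query t=4ms: backlog = 1
  query t=5ms: backlog = 4
  query t=10ms: backlog = 4
  query t=11ms: backlog = 3
  query t=12ms: backlog = 3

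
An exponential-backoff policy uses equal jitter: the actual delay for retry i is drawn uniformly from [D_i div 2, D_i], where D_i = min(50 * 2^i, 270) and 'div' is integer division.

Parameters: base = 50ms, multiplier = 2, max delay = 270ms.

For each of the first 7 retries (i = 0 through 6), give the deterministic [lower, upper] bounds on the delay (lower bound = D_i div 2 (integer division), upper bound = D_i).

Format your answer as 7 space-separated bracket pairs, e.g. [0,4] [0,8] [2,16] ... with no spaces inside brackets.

Answer: [25,50] [50,100] [100,200] [135,270] [135,270] [135,270] [135,270]

Derivation:
Computing bounds per retry:
  i=0: D_i=min(50*2^0,270)=50, bounds=[25,50]
  i=1: D_i=min(50*2^1,270)=100, bounds=[50,100]
  i=2: D_i=min(50*2^2,270)=200, bounds=[100,200]
  i=3: D_i=min(50*2^3,270)=270, bounds=[135,270]
  i=4: D_i=min(50*2^4,270)=270, bounds=[135,270]
  i=5: D_i=min(50*2^5,270)=270, bounds=[135,270]
  i=6: D_i=min(50*2^6,270)=270, bounds=[135,270]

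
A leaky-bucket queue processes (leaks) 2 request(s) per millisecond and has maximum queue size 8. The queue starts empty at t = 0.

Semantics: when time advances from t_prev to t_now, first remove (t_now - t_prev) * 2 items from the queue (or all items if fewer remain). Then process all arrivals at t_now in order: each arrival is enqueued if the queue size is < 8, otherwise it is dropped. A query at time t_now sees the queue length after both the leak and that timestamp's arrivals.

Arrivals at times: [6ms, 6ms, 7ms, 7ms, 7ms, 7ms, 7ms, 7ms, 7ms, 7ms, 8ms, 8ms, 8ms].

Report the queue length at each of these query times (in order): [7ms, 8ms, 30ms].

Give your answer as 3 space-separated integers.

Answer: 8 8 0

Derivation:
Queue lengths at query times:
  query t=7ms: backlog = 8
  query t=8ms: backlog = 8
  query t=30ms: backlog = 0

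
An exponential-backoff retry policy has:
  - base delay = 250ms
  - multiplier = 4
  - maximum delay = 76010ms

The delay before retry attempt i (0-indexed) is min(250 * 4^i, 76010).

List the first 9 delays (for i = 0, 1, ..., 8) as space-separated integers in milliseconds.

Answer: 250 1000 4000 16000 64000 76010 76010 76010 76010

Derivation:
Computing each delay:
  i=0: min(250*4^0, 76010) = 250
  i=1: min(250*4^1, 76010) = 1000
  i=2: min(250*4^2, 76010) = 4000
  i=3: min(250*4^3, 76010) = 16000
  i=4: min(250*4^4, 76010) = 64000
  i=5: min(250*4^5, 76010) = 76010
  i=6: min(250*4^6, 76010) = 76010
  i=7: min(250*4^7, 76010) = 76010
  i=8: min(250*4^8, 76010) = 76010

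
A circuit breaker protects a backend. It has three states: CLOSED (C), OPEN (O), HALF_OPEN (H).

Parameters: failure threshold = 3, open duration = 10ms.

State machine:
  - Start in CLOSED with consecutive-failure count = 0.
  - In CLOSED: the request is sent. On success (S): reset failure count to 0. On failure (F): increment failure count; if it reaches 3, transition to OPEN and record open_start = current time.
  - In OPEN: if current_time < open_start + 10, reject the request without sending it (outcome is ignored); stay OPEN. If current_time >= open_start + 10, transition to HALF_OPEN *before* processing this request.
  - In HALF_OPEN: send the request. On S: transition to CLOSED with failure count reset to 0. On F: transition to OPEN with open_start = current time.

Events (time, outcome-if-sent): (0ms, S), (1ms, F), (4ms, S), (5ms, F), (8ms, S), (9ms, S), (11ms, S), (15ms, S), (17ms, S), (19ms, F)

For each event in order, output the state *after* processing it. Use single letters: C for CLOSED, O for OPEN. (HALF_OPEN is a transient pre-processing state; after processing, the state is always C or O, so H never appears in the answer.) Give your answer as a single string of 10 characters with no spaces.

State after each event:
  event#1 t=0ms outcome=S: state=CLOSED
  event#2 t=1ms outcome=F: state=CLOSED
  event#3 t=4ms outcome=S: state=CLOSED
  event#4 t=5ms outcome=F: state=CLOSED
  event#5 t=8ms outcome=S: state=CLOSED
  event#6 t=9ms outcome=S: state=CLOSED
  event#7 t=11ms outcome=S: state=CLOSED
  event#8 t=15ms outcome=S: state=CLOSED
  event#9 t=17ms outcome=S: state=CLOSED
  event#10 t=19ms outcome=F: state=CLOSED

Answer: CCCCCCCCCC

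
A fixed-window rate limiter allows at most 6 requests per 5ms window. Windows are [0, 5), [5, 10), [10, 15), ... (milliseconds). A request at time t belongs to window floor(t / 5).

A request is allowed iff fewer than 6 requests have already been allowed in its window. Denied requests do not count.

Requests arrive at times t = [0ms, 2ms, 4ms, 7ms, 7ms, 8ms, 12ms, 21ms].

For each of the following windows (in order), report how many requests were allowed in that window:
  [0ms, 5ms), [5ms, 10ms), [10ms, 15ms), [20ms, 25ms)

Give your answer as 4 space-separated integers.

Processing requests:
  req#1 t=0ms (window 0): ALLOW
  req#2 t=2ms (window 0): ALLOW
  req#3 t=4ms (window 0): ALLOW
  req#4 t=7ms (window 1): ALLOW
  req#5 t=7ms (window 1): ALLOW
  req#6 t=8ms (window 1): ALLOW
  req#7 t=12ms (window 2): ALLOW
  req#8 t=21ms (window 4): ALLOW

Allowed counts by window: 3 3 1 1

Answer: 3 3 1 1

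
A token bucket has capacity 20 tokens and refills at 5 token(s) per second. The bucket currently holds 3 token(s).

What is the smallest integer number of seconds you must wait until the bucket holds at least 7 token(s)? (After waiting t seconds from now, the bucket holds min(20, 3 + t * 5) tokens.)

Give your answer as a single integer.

Need 3 + t * 5 >= 7, so t >= 4/5.
Smallest integer t = ceil(4/5) = 1.

Answer: 1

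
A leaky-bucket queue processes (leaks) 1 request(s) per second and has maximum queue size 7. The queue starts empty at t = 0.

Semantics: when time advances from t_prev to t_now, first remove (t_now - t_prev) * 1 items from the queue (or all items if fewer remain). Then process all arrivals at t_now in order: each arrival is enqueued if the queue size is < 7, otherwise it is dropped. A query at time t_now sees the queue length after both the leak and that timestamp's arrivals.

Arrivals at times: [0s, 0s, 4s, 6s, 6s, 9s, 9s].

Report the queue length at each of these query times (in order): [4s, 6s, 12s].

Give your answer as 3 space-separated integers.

Queue lengths at query times:
  query t=4s: backlog = 1
  query t=6s: backlog = 2
  query t=12s: backlog = 0

Answer: 1 2 0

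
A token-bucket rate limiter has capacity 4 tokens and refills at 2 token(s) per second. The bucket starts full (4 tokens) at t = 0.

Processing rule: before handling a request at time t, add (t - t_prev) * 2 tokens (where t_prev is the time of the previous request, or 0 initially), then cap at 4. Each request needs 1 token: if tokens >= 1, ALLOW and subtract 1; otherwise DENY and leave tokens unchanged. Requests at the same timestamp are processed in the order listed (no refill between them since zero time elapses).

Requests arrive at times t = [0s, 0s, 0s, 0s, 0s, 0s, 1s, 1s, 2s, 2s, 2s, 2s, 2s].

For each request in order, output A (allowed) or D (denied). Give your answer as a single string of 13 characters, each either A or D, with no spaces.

Answer: AAAADDAAAADDD

Derivation:
Simulating step by step:
  req#1 t=0s: ALLOW
  req#2 t=0s: ALLOW
  req#3 t=0s: ALLOW
  req#4 t=0s: ALLOW
  req#5 t=0s: DENY
  req#6 t=0s: DENY
  req#7 t=1s: ALLOW
  req#8 t=1s: ALLOW
  req#9 t=2s: ALLOW
  req#10 t=2s: ALLOW
  req#11 t=2s: DENY
  req#12 t=2s: DENY
  req#13 t=2s: DENY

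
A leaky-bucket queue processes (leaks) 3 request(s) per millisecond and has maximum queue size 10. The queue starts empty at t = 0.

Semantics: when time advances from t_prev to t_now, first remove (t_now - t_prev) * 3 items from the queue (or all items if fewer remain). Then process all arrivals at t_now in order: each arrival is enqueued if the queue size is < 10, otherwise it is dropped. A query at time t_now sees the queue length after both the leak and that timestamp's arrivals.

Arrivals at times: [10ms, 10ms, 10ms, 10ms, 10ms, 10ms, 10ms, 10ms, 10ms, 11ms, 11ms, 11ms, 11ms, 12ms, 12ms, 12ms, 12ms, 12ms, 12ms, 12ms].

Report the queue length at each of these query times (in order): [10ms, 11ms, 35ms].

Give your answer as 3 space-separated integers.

Queue lengths at query times:
  query t=10ms: backlog = 9
  query t=11ms: backlog = 10
  query t=35ms: backlog = 0

Answer: 9 10 0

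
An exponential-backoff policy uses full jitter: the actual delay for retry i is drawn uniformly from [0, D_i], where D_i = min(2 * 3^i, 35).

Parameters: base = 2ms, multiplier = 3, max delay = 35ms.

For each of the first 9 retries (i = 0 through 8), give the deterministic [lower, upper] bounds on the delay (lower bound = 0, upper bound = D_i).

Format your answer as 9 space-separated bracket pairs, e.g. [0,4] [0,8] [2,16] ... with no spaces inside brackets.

Computing bounds per retry:
  i=0: D_i=min(2*3^0,35)=2, bounds=[0,2]
  i=1: D_i=min(2*3^1,35)=6, bounds=[0,6]
  i=2: D_i=min(2*3^2,35)=18, bounds=[0,18]
  i=3: D_i=min(2*3^3,35)=35, bounds=[0,35]
  i=4: D_i=min(2*3^4,35)=35, bounds=[0,35]
  i=5: D_i=min(2*3^5,35)=35, bounds=[0,35]
  i=6: D_i=min(2*3^6,35)=35, bounds=[0,35]
  i=7: D_i=min(2*3^7,35)=35, bounds=[0,35]
  i=8: D_i=min(2*3^8,35)=35, bounds=[0,35]

Answer: [0,2] [0,6] [0,18] [0,35] [0,35] [0,35] [0,35] [0,35] [0,35]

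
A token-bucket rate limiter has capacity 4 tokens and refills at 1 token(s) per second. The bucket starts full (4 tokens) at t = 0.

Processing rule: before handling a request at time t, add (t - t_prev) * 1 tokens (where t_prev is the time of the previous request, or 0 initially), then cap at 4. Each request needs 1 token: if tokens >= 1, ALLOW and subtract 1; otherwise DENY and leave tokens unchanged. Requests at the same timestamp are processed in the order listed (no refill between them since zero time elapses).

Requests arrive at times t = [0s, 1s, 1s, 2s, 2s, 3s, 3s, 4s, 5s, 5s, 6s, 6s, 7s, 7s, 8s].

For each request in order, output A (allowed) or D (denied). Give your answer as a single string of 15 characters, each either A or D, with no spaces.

Answer: AAAAAAAAADADADA

Derivation:
Simulating step by step:
  req#1 t=0s: ALLOW
  req#2 t=1s: ALLOW
  req#3 t=1s: ALLOW
  req#4 t=2s: ALLOW
  req#5 t=2s: ALLOW
  req#6 t=3s: ALLOW
  req#7 t=3s: ALLOW
  req#8 t=4s: ALLOW
  req#9 t=5s: ALLOW
  req#10 t=5s: DENY
  req#11 t=6s: ALLOW
  req#12 t=6s: DENY
  req#13 t=7s: ALLOW
  req#14 t=7s: DENY
  req#15 t=8s: ALLOW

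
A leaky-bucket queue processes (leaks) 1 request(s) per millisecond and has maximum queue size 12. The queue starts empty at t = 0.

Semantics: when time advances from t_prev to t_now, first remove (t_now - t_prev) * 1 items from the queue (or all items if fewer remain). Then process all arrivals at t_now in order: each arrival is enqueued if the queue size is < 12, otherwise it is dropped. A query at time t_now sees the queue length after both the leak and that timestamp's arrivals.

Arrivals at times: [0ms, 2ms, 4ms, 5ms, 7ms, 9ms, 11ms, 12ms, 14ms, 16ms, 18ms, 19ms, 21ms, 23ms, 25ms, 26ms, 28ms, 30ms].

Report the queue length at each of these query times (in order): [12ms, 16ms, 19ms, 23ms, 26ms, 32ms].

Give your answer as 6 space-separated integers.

Queue lengths at query times:
  query t=12ms: backlog = 1
  query t=16ms: backlog = 1
  query t=19ms: backlog = 1
  query t=23ms: backlog = 1
  query t=26ms: backlog = 1
  query t=32ms: backlog = 0

Answer: 1 1 1 1 1 0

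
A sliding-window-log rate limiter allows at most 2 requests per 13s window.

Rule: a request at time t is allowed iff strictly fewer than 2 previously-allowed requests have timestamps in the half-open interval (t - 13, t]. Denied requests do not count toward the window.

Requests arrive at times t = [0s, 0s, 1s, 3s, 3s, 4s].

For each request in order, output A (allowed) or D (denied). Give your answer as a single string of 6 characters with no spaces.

Answer: AADDDD

Derivation:
Tracking allowed requests in the window:
  req#1 t=0s: ALLOW
  req#2 t=0s: ALLOW
  req#3 t=1s: DENY
  req#4 t=3s: DENY
  req#5 t=3s: DENY
  req#6 t=4s: DENY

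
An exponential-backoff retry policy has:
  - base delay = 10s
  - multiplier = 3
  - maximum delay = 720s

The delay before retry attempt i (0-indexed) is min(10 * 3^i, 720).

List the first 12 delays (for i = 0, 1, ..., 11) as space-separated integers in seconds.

Answer: 10 30 90 270 720 720 720 720 720 720 720 720

Derivation:
Computing each delay:
  i=0: min(10*3^0, 720) = 10
  i=1: min(10*3^1, 720) = 30
  i=2: min(10*3^2, 720) = 90
  i=3: min(10*3^3, 720) = 270
  i=4: min(10*3^4, 720) = 720
  i=5: min(10*3^5, 720) = 720
  i=6: min(10*3^6, 720) = 720
  i=7: min(10*3^7, 720) = 720
  i=8: min(10*3^8, 720) = 720
  i=9: min(10*3^9, 720) = 720
  i=10: min(10*3^10, 720) = 720
  i=11: min(10*3^11, 720) = 720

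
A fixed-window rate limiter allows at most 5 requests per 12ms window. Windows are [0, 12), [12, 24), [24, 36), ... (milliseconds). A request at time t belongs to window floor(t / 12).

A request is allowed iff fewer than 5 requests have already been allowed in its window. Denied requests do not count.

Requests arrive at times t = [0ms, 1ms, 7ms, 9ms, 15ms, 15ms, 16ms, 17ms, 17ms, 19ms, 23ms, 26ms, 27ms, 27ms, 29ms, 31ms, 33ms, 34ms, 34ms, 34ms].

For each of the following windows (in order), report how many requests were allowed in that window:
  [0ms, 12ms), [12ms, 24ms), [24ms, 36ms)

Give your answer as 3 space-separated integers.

Processing requests:
  req#1 t=0ms (window 0): ALLOW
  req#2 t=1ms (window 0): ALLOW
  req#3 t=7ms (window 0): ALLOW
  req#4 t=9ms (window 0): ALLOW
  req#5 t=15ms (window 1): ALLOW
  req#6 t=15ms (window 1): ALLOW
  req#7 t=16ms (window 1): ALLOW
  req#8 t=17ms (window 1): ALLOW
  req#9 t=17ms (window 1): ALLOW
  req#10 t=19ms (window 1): DENY
  req#11 t=23ms (window 1): DENY
  req#12 t=26ms (window 2): ALLOW
  req#13 t=27ms (window 2): ALLOW
  req#14 t=27ms (window 2): ALLOW
  req#15 t=29ms (window 2): ALLOW
  req#16 t=31ms (window 2): ALLOW
  req#17 t=33ms (window 2): DENY
  req#18 t=34ms (window 2): DENY
  req#19 t=34ms (window 2): DENY
  req#20 t=34ms (window 2): DENY

Allowed counts by window: 4 5 5

Answer: 4 5 5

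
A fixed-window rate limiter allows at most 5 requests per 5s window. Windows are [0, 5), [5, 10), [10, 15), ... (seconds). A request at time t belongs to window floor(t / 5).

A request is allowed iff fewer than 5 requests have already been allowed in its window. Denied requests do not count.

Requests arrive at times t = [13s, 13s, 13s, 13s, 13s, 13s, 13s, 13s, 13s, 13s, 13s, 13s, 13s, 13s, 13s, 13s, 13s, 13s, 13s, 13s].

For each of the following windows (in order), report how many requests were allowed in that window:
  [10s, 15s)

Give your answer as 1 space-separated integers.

Answer: 5

Derivation:
Processing requests:
  req#1 t=13s (window 2): ALLOW
  req#2 t=13s (window 2): ALLOW
  req#3 t=13s (window 2): ALLOW
  req#4 t=13s (window 2): ALLOW
  req#5 t=13s (window 2): ALLOW
  req#6 t=13s (window 2): DENY
  req#7 t=13s (window 2): DENY
  req#8 t=13s (window 2): DENY
  req#9 t=13s (window 2): DENY
  req#10 t=13s (window 2): DENY
  req#11 t=13s (window 2): DENY
  req#12 t=13s (window 2): DENY
  req#13 t=13s (window 2): DENY
  req#14 t=13s (window 2): DENY
  req#15 t=13s (window 2): DENY
  req#16 t=13s (window 2): DENY
  req#17 t=13s (window 2): DENY
  req#18 t=13s (window 2): DENY
  req#19 t=13s (window 2): DENY
  req#20 t=13s (window 2): DENY

Allowed counts by window: 5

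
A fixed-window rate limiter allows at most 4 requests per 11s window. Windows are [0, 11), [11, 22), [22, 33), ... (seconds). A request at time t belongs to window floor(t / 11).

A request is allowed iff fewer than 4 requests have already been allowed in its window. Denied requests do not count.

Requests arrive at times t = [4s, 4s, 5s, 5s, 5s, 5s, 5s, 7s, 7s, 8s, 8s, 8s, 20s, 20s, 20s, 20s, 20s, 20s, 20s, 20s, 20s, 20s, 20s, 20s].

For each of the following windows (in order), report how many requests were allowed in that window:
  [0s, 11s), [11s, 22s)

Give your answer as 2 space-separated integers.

Answer: 4 4

Derivation:
Processing requests:
  req#1 t=4s (window 0): ALLOW
  req#2 t=4s (window 0): ALLOW
  req#3 t=5s (window 0): ALLOW
  req#4 t=5s (window 0): ALLOW
  req#5 t=5s (window 0): DENY
  req#6 t=5s (window 0): DENY
  req#7 t=5s (window 0): DENY
  req#8 t=7s (window 0): DENY
  req#9 t=7s (window 0): DENY
  req#10 t=8s (window 0): DENY
  req#11 t=8s (window 0): DENY
  req#12 t=8s (window 0): DENY
  req#13 t=20s (window 1): ALLOW
  req#14 t=20s (window 1): ALLOW
  req#15 t=20s (window 1): ALLOW
  req#16 t=20s (window 1): ALLOW
  req#17 t=20s (window 1): DENY
  req#18 t=20s (window 1): DENY
  req#19 t=20s (window 1): DENY
  req#20 t=20s (window 1): DENY
  req#21 t=20s (window 1): DENY
  req#22 t=20s (window 1): DENY
  req#23 t=20s (window 1): DENY
  req#24 t=20s (window 1): DENY

Allowed counts by window: 4 4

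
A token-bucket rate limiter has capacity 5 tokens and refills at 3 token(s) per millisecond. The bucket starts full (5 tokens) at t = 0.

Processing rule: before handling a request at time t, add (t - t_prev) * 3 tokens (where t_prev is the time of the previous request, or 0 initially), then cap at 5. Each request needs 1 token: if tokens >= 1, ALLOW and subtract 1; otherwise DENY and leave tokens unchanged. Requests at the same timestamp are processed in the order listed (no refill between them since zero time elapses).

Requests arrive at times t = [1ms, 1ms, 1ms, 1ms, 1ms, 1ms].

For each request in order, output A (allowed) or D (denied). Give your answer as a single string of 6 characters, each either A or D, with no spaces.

Answer: AAAAAD

Derivation:
Simulating step by step:
  req#1 t=1ms: ALLOW
  req#2 t=1ms: ALLOW
  req#3 t=1ms: ALLOW
  req#4 t=1ms: ALLOW
  req#5 t=1ms: ALLOW
  req#6 t=1ms: DENY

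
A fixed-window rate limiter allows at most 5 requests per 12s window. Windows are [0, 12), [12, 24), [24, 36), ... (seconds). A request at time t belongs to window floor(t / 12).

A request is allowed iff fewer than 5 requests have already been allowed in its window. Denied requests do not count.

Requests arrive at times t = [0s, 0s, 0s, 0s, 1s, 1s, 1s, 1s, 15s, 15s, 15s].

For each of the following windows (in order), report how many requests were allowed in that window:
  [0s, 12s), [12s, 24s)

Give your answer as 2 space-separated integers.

Processing requests:
  req#1 t=0s (window 0): ALLOW
  req#2 t=0s (window 0): ALLOW
  req#3 t=0s (window 0): ALLOW
  req#4 t=0s (window 0): ALLOW
  req#5 t=1s (window 0): ALLOW
  req#6 t=1s (window 0): DENY
  req#7 t=1s (window 0): DENY
  req#8 t=1s (window 0): DENY
  req#9 t=15s (window 1): ALLOW
  req#10 t=15s (window 1): ALLOW
  req#11 t=15s (window 1): ALLOW

Allowed counts by window: 5 3

Answer: 5 3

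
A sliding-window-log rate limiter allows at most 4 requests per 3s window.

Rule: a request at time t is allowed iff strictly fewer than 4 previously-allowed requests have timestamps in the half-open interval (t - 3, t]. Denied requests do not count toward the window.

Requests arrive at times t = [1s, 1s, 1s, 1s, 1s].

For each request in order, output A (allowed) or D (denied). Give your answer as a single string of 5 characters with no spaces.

Tracking allowed requests in the window:
  req#1 t=1s: ALLOW
  req#2 t=1s: ALLOW
  req#3 t=1s: ALLOW
  req#4 t=1s: ALLOW
  req#5 t=1s: DENY

Answer: AAAAD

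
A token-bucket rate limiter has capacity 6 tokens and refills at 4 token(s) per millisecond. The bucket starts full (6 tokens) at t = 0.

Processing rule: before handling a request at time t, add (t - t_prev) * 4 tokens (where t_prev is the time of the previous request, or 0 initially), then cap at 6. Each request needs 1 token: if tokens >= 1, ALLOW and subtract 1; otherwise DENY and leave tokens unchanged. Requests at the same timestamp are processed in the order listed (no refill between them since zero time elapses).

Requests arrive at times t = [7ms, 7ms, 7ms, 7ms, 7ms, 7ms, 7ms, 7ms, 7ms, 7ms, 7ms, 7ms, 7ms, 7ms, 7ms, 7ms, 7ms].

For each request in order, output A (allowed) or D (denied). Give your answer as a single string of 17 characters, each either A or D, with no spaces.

Simulating step by step:
  req#1 t=7ms: ALLOW
  req#2 t=7ms: ALLOW
  req#3 t=7ms: ALLOW
  req#4 t=7ms: ALLOW
  req#5 t=7ms: ALLOW
  req#6 t=7ms: ALLOW
  req#7 t=7ms: DENY
  req#8 t=7ms: DENY
  req#9 t=7ms: DENY
  req#10 t=7ms: DENY
  req#11 t=7ms: DENY
  req#12 t=7ms: DENY
  req#13 t=7ms: DENY
  req#14 t=7ms: DENY
  req#15 t=7ms: DENY
  req#16 t=7ms: DENY
  req#17 t=7ms: DENY

Answer: AAAAAADDDDDDDDDDD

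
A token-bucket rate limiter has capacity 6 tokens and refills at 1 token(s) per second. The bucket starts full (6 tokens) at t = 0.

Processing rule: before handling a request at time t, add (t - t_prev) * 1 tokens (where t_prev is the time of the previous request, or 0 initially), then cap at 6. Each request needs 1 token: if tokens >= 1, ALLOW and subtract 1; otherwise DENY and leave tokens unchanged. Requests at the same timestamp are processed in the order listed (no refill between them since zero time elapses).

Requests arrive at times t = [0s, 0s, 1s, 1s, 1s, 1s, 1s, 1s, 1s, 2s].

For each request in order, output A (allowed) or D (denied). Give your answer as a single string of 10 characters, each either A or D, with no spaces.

Simulating step by step:
  req#1 t=0s: ALLOW
  req#2 t=0s: ALLOW
  req#3 t=1s: ALLOW
  req#4 t=1s: ALLOW
  req#5 t=1s: ALLOW
  req#6 t=1s: ALLOW
  req#7 t=1s: ALLOW
  req#8 t=1s: DENY
  req#9 t=1s: DENY
  req#10 t=2s: ALLOW

Answer: AAAAAAADDA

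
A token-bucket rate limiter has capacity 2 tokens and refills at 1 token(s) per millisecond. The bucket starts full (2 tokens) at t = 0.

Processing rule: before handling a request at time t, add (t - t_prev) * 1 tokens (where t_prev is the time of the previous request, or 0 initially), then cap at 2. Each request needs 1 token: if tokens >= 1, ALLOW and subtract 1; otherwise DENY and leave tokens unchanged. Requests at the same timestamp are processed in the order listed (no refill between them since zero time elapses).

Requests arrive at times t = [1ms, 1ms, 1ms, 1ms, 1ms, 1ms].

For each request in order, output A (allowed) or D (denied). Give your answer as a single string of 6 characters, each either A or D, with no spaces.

Answer: AADDDD

Derivation:
Simulating step by step:
  req#1 t=1ms: ALLOW
  req#2 t=1ms: ALLOW
  req#3 t=1ms: DENY
  req#4 t=1ms: DENY
  req#5 t=1ms: DENY
  req#6 t=1ms: DENY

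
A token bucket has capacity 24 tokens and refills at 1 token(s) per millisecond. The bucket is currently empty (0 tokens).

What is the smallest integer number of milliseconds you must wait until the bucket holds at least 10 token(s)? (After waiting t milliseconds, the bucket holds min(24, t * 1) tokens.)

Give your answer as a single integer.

Answer: 10

Derivation:
Need t * 1 >= 10, so t >= 10/1.
Smallest integer t = ceil(10/1) = 10.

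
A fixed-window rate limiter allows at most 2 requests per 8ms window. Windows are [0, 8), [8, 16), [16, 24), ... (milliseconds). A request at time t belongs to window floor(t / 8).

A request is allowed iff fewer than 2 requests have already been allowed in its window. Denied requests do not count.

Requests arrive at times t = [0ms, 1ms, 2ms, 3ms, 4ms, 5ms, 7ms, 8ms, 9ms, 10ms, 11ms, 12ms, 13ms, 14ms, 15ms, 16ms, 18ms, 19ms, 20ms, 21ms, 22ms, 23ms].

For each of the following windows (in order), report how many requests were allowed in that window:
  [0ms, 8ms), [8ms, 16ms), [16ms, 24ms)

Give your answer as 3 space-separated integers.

Answer: 2 2 2

Derivation:
Processing requests:
  req#1 t=0ms (window 0): ALLOW
  req#2 t=1ms (window 0): ALLOW
  req#3 t=2ms (window 0): DENY
  req#4 t=3ms (window 0): DENY
  req#5 t=4ms (window 0): DENY
  req#6 t=5ms (window 0): DENY
  req#7 t=7ms (window 0): DENY
  req#8 t=8ms (window 1): ALLOW
  req#9 t=9ms (window 1): ALLOW
  req#10 t=10ms (window 1): DENY
  req#11 t=11ms (window 1): DENY
  req#12 t=12ms (window 1): DENY
  req#13 t=13ms (window 1): DENY
  req#14 t=14ms (window 1): DENY
  req#15 t=15ms (window 1): DENY
  req#16 t=16ms (window 2): ALLOW
  req#17 t=18ms (window 2): ALLOW
  req#18 t=19ms (window 2): DENY
  req#19 t=20ms (window 2): DENY
  req#20 t=21ms (window 2): DENY
  req#21 t=22ms (window 2): DENY
  req#22 t=23ms (window 2): DENY

Allowed counts by window: 2 2 2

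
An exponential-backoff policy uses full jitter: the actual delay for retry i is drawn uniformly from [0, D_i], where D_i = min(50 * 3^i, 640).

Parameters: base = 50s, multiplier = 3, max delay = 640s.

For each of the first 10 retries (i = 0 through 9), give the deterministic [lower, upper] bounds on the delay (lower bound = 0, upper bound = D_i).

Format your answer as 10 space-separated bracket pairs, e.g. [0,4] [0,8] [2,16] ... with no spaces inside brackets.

Computing bounds per retry:
  i=0: D_i=min(50*3^0,640)=50, bounds=[0,50]
  i=1: D_i=min(50*3^1,640)=150, bounds=[0,150]
  i=2: D_i=min(50*3^2,640)=450, bounds=[0,450]
  i=3: D_i=min(50*3^3,640)=640, bounds=[0,640]
  i=4: D_i=min(50*3^4,640)=640, bounds=[0,640]
  i=5: D_i=min(50*3^5,640)=640, bounds=[0,640]
  i=6: D_i=min(50*3^6,640)=640, bounds=[0,640]
  i=7: D_i=min(50*3^7,640)=640, bounds=[0,640]
  i=8: D_i=min(50*3^8,640)=640, bounds=[0,640]
  i=9: D_i=min(50*3^9,640)=640, bounds=[0,640]

Answer: [0,50] [0,150] [0,450] [0,640] [0,640] [0,640] [0,640] [0,640] [0,640] [0,640]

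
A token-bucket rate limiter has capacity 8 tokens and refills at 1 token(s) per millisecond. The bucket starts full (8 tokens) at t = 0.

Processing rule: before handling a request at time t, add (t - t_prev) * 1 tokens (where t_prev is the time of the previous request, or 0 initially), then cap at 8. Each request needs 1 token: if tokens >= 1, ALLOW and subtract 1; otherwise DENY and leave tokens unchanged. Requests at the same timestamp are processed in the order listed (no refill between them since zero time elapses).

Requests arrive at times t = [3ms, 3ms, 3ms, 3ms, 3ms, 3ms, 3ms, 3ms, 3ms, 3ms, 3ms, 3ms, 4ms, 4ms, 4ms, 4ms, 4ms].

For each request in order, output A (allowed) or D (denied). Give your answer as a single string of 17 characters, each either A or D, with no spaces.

Answer: AAAAAAAADDDDADDDD

Derivation:
Simulating step by step:
  req#1 t=3ms: ALLOW
  req#2 t=3ms: ALLOW
  req#3 t=3ms: ALLOW
  req#4 t=3ms: ALLOW
  req#5 t=3ms: ALLOW
  req#6 t=3ms: ALLOW
  req#7 t=3ms: ALLOW
  req#8 t=3ms: ALLOW
  req#9 t=3ms: DENY
  req#10 t=3ms: DENY
  req#11 t=3ms: DENY
  req#12 t=3ms: DENY
  req#13 t=4ms: ALLOW
  req#14 t=4ms: DENY
  req#15 t=4ms: DENY
  req#16 t=4ms: DENY
  req#17 t=4ms: DENY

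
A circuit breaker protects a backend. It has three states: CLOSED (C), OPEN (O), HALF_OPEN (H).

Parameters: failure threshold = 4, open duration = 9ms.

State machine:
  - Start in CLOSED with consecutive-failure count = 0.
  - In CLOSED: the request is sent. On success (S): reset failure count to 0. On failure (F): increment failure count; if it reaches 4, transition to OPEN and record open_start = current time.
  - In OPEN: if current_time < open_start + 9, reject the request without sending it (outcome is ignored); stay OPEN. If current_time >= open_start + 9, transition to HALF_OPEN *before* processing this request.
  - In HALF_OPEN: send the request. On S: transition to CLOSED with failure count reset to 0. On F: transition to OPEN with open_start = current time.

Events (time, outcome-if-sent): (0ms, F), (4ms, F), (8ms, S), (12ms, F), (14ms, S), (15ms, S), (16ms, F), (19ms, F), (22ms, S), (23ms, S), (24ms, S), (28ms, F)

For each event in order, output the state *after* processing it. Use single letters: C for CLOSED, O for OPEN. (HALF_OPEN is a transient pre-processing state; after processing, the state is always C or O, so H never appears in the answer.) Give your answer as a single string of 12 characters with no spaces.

State after each event:
  event#1 t=0ms outcome=F: state=CLOSED
  event#2 t=4ms outcome=F: state=CLOSED
  event#3 t=8ms outcome=S: state=CLOSED
  event#4 t=12ms outcome=F: state=CLOSED
  event#5 t=14ms outcome=S: state=CLOSED
  event#6 t=15ms outcome=S: state=CLOSED
  event#7 t=16ms outcome=F: state=CLOSED
  event#8 t=19ms outcome=F: state=CLOSED
  event#9 t=22ms outcome=S: state=CLOSED
  event#10 t=23ms outcome=S: state=CLOSED
  event#11 t=24ms outcome=S: state=CLOSED
  event#12 t=28ms outcome=F: state=CLOSED

Answer: CCCCCCCCCCCC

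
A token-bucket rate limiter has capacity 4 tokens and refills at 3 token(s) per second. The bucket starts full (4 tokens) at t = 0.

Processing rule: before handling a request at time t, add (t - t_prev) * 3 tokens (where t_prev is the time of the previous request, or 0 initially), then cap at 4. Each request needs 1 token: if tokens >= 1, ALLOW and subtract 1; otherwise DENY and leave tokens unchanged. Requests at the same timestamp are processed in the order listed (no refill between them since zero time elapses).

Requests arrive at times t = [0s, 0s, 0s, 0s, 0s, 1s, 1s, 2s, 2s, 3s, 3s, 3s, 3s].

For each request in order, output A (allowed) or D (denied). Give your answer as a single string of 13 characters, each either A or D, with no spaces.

Answer: AAAADAAAAAAAA

Derivation:
Simulating step by step:
  req#1 t=0s: ALLOW
  req#2 t=0s: ALLOW
  req#3 t=0s: ALLOW
  req#4 t=0s: ALLOW
  req#5 t=0s: DENY
  req#6 t=1s: ALLOW
  req#7 t=1s: ALLOW
  req#8 t=2s: ALLOW
  req#9 t=2s: ALLOW
  req#10 t=3s: ALLOW
  req#11 t=3s: ALLOW
  req#12 t=3s: ALLOW
  req#13 t=3s: ALLOW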